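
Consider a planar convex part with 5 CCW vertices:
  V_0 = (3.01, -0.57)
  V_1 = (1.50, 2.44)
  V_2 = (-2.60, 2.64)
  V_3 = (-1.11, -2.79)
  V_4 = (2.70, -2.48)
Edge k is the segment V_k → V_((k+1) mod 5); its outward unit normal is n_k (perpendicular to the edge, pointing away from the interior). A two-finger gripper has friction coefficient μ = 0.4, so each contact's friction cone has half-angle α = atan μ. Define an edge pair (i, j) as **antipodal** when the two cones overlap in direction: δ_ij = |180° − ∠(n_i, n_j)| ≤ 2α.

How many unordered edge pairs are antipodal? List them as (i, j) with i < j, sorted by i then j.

α = atan 0.4 = 21.80°;  2α = 43.60°
n_0 = (+0.8938, +0.4484)
n_1 = (+0.0487, +0.9988)
n_2 = (-0.9644, -0.2646)
n_3 = (+0.0811, -0.9967)
n_4 = (+0.9871, -0.1602)
  (0,1): δ = 119.43°  ·
  (0,2): δ = 11.30°  ✓
  (0,3): δ = 68.01°  ·
  (0,4): δ = 144.14°  ·
  (1,2): δ = 71.86°  ·
  (1,3): δ = 7.44°  ✓
  (1,4): δ = 83.57°  ·
  (2,3): δ = 100.69°  ·
  (2,4): δ = 24.56°  ✓
  (3,4): δ = 103.87°  ·
antipodal pairs: 3

count = 3; pairs: (0,2), (1,3), (2,4)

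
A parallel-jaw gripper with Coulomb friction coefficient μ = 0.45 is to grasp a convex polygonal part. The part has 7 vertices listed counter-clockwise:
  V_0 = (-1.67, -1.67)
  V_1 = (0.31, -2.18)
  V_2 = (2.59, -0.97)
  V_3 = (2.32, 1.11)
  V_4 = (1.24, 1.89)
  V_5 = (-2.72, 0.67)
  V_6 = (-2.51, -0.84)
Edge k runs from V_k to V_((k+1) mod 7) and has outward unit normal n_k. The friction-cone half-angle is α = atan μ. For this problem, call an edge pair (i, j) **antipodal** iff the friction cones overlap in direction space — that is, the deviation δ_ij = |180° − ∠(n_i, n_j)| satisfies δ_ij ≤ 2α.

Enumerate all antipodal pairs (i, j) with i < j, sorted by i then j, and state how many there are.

count = 7; pairs: (0,3), (0,4), (1,4), (2,5), (2,6), (3,5), (3,6)

α = atan 0.45 = 24.23°;  2α = 48.46°
n_0 = (-0.2494, -0.9684)
n_1 = (+0.4688, -0.8833)
n_2 = (+0.9917, +0.1287)
n_3 = (+0.5855, +0.8107)
n_4 = (-0.2944, +0.9557)
n_5 = (-0.9905, -0.1377)
n_6 = (-0.7029, -0.7113)
  (0,1): δ = 137.60°  ·
  (0,2): δ = 68.16°  ·
  (0,3): δ = 21.39°  ✓
  (0,4): δ = 31.57°  ✓
  (0,5): δ = 112.36°  ·
  (0,6): δ = 149.79°  ·
  (1,2): δ = 110.56°  ·
  (1,3): δ = 63.79°  ·
  (1,4): δ = 10.83°  ✓
  (1,5): δ = 69.96°  ·
  (1,6): δ = 107.39°  ·
  (2,3): δ = 133.23°  ·
  (2,4): δ = 80.27°  ·
  (2,5): δ = 0.52°  ✓
  (2,6): δ = 37.95°  ✓
  (3,4): δ = 127.04°  ·
  (3,5): δ = 46.24°  ✓
  (3,6): δ = 8.82°  ✓
  (4,5): δ = 99.21°  ·
  (4,6): δ = 61.78°  ·
  (5,6): δ = 142.57°  ·
antipodal pairs: 7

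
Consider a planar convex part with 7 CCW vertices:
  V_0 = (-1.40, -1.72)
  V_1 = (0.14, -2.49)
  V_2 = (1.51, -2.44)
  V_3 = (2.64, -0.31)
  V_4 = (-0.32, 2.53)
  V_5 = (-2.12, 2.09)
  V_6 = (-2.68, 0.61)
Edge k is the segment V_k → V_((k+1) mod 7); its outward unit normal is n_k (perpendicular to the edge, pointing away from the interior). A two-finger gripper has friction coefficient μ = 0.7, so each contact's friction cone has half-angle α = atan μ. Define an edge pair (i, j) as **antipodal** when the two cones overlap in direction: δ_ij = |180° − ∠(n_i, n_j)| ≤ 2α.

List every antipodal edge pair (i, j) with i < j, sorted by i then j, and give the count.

α = atan 0.7 = 34.99°;  2α = 69.98°
n_0 = (-0.4472, -0.8944)
n_1 = (+0.0365, -0.9993)
n_2 = (+0.8834, -0.4686)
n_3 = (+0.6923, +0.7216)
n_4 = (-0.2375, +0.9714)
n_5 = (-0.9353, +0.3539)
n_6 = (-0.8765, -0.4815)
  (0,1): δ = 151.34°  ·
  (0,2): δ = 91.38°  ·
  (0,3): δ = 17.25°  ✓
  (0,4): δ = 40.30°  ✓
  (0,5): δ = 95.84°  ·
  (0,6): δ = 145.35°  ·
  (1,2): δ = 120.04°  ·
  (1,3): δ = 45.90°  ✓
  (1,4): δ = 11.65°  ✓
  (1,5): δ = 67.18°  ✓
  (1,6): δ = 116.69°  ·
  (2,3): δ = 105.87°  ·
  (2,4): δ = 48.32°  ✓
  (2,5): δ = 7.22°  ✓
  (2,6): δ = 56.73°  ✓
  (3,4): δ = 122.45°  ·
  (3,5): δ = 66.91°  ✓
  (3,6): δ = 17.40°  ✓
  (4,5): δ = 124.46°  ·
  (4,6): δ = 74.95°  ·
  (5,6): δ = 130.49°  ·
antipodal pairs: 10

count = 10; pairs: (0,3), (0,4), (1,3), (1,4), (1,5), (2,4), (2,5), (2,6), (3,5), (3,6)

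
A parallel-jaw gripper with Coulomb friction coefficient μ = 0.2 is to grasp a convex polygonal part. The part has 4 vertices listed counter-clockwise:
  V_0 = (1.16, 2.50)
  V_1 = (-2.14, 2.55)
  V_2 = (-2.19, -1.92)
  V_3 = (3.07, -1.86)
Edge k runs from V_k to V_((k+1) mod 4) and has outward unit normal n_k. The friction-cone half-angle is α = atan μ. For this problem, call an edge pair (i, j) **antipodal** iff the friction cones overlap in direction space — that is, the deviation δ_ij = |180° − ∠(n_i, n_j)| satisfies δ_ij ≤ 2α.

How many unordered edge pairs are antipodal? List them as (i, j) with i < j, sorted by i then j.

α = atan 0.2 = 11.31°;  2α = 22.62°
n_0 = (+0.0151, +0.9999)
n_1 = (-0.9999, +0.0112)
n_2 = (+0.0114, -0.9999)
n_3 = (+0.9160, +0.4013)
  (0,1): δ = 89.77°  ·
  (0,2): δ = 1.52°  ✓
  (0,3): δ = 114.52°  ·
  (1,2): δ = 88.71°  ·
  (1,3): δ = 24.30°  ·
  (2,3): δ = 67.00°  ·
antipodal pairs: 1

count = 1; pairs: (0,2)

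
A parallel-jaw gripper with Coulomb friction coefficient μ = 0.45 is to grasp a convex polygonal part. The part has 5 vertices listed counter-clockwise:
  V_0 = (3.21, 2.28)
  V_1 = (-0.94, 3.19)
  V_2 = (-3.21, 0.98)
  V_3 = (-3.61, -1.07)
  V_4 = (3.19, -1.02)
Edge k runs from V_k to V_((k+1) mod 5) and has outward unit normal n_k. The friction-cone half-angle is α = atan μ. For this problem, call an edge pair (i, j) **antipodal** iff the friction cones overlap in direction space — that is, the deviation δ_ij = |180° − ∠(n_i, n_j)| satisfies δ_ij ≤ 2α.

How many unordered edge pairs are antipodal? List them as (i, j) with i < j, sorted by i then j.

count = 4; pairs: (0,3), (1,3), (1,4), (2,4)

α = atan 0.45 = 24.23°;  2α = 48.46°
n_0 = (+0.2142, +0.9768)
n_1 = (-0.6976, +0.7165)
n_2 = (-0.9815, +0.1915)
n_3 = (+0.0074, -1.0000)
n_4 = (+1.0000, -0.0061)
  (0,1): δ = 123.40°  ·
  (0,2): δ = 88.67°  ·
  (0,3): δ = 12.79°  ✓
  (0,4): δ = 102.02°  ·
  (1,2): δ = 145.27°  ·
  (1,3): δ = 43.81°  ✓
  (1,4): δ = 45.42°  ✓
  (2,3): δ = 78.54°  ·
  (2,4): δ = 10.69°  ✓
  (3,4): δ = 90.77°  ·
antipodal pairs: 4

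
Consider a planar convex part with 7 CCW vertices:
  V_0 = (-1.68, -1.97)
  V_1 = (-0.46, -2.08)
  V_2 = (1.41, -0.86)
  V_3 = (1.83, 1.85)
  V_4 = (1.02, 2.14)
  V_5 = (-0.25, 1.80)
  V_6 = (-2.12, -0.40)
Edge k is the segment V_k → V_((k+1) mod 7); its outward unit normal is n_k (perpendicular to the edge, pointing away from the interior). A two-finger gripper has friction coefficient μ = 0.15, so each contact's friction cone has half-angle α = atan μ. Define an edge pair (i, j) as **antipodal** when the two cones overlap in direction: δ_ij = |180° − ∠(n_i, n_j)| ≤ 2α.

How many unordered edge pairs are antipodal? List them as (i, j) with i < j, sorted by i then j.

count = 2; pairs: (0,3), (1,5)

α = atan 0.15 = 8.53°;  2α = 17.06°
n_0 = (-0.0898, -0.9960)
n_1 = (+0.5464, -0.8375)
n_2 = (+0.9882, -0.1532)
n_3 = (+0.3371, +0.9415)
n_4 = (-0.2586, +0.9660)
n_5 = (-0.7619, +0.6476)
n_6 = (-0.9629, -0.2699)
  (0,1): δ = 141.73°  ·
  (0,2): δ = 93.66°  ·
  (0,3): δ = 14.55°  ✓
  (0,4): δ = 20.14°  ·
  (0,5): δ = 54.79°  ·
  (0,6): δ = 110.81°  ·
  (1,2): δ = 131.93°  ·
  (1,3): δ = 52.82°  ·
  (1,4): δ = 18.13°  ·
  (1,5): δ = 16.51°  ✓
  (1,6): δ = 72.54°  ·
  (2,3): δ = 100.89°  ·
  (2,4): δ = 66.20°  ·
  (2,5): δ = 31.55°  ·
  (2,6): δ = 24.47°  ·
  (3,4): δ = 145.31°  ·
  (3,5): δ = 110.67°  ·
  (3,6): δ = 54.65°  ·
  (4,5): δ = 145.35°  ·
  (4,6): δ = 89.33°  ·
  (5,6): δ = 123.98°  ·
antipodal pairs: 2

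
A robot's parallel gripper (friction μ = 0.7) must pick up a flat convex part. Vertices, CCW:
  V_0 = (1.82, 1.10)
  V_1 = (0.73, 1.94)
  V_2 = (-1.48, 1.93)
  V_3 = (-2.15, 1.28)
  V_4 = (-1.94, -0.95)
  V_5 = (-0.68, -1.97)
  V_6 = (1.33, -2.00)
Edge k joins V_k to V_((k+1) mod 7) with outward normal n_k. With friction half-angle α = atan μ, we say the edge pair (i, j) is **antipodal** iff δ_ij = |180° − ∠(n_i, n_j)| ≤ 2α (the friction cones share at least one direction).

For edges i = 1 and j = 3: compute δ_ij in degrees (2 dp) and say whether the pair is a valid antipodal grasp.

δ = 84.88°, invalid

α = atan 0.7 = 34.99°;  2α = 69.98°
edge 1: e_1 = (-2.21, -0.01);  n_1 = (-0.0045, +1.0000)
edge 3: e_3 = (+0.21, -2.23);  n_3 = (-0.9956, -0.0938)
∠(n_1, n_3) = 95.12°
δ = |180° − 95.12°| = 84.88°
84.88° > 2α = 69.98°  →  invalid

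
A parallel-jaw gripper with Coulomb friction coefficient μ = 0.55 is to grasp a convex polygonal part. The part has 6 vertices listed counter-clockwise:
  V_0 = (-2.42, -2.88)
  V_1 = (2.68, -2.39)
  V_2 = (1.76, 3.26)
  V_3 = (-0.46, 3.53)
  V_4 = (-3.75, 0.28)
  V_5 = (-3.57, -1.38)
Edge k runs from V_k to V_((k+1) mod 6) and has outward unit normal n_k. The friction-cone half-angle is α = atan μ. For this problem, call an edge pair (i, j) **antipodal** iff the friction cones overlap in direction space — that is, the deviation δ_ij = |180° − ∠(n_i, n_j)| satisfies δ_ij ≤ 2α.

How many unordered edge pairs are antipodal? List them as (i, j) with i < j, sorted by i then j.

count = 6; pairs: (0,2), (0,3), (1,3), (1,4), (1,5), (2,5)

α = atan 0.55 = 28.81°;  2α = 57.62°
n_0 = (+0.0956, -0.9954)
n_1 = (+0.9870, +0.1607)
n_2 = (+0.1207, +0.9927)
n_3 = (-0.7028, +0.7114)
n_4 = (-0.9942, -0.1078)
n_5 = (-0.7936, -0.6084)
  (0,1): δ = 86.24°  ·
  (0,2): δ = 12.42°  ✓
  (0,3): δ = 39.16°  ✓
  (0,4): δ = 90.70°  ·
  (0,5): δ = 121.99°  ·
  (1,2): δ = 106.18°  ·
  (1,3): δ = 54.60°  ✓
  (1,4): δ = 3.06°  ✓
  (1,5): δ = 28.23°  ✓
  (2,3): δ = 128.42°  ·
  (2,4): δ = 76.88°  ·
  (2,5): δ = 45.59°  ✓
  (3,4): δ = 128.46°  ·
  (3,5): δ = 97.17°  ·
  (4,5): δ = 148.71°  ·
antipodal pairs: 6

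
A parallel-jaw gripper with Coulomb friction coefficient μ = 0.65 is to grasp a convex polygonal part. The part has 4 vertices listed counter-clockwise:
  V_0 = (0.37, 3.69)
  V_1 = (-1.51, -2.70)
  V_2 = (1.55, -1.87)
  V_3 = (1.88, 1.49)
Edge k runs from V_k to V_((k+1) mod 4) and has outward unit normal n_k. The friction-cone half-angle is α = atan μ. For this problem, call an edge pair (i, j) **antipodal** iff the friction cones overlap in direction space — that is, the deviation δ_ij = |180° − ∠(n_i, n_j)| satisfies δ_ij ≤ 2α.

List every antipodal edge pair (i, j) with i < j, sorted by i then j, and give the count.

α = atan 0.65 = 33.02°;  2α = 66.05°
n_0 = (-0.9593, +0.2822)
n_1 = (+0.2618, -0.9651)
n_2 = (+0.9952, -0.0977)
n_3 = (+0.8245, +0.5659)
  (0,1): δ = 58.43°  ✓
  (0,2): δ = 10.79°  ✓
  (0,3): δ = 50.86°  ✓
  (1,2): δ = 110.79°  ·
  (1,3): δ = 70.71°  ·
  (2,3): δ = 139.93°  ·
antipodal pairs: 3

count = 3; pairs: (0,1), (0,2), (0,3)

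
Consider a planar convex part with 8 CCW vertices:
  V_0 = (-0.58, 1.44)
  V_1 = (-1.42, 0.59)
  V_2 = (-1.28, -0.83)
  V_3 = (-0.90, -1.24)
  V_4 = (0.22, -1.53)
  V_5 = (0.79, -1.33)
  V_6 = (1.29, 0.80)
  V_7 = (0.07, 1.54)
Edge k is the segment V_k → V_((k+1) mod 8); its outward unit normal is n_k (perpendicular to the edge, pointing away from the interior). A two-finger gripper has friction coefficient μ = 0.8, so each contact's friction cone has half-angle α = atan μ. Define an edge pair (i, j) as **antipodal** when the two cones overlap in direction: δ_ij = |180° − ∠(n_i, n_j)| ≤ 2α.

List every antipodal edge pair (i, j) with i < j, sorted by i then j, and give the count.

count = 14; pairs: (0,3), (0,4), (0,5), (1,4), (1,5), (1,6), (2,5), (2,6), (2,7), (3,6), (3,7), (4,6), (4,7), (5,7)

α = atan 0.8 = 38.66°;  2α = 77.32°
n_0 = (-0.7113, +0.7029)
n_1 = (-0.9952, -0.0981)
n_2 = (-0.7334, -0.6798)
n_3 = (-0.2507, -0.9681)
n_4 = (+0.3311, -0.9436)
n_5 = (+0.9735, -0.2285)
n_6 = (+0.5186, +0.8550)
n_7 = (-0.1521, +0.9884)
  (0,1): δ = 129.71°  ·
  (0,2): δ = 92.51°  ·
  (0,3): δ = 59.86°  ✓
  (0,4): δ = 26.00°  ✓
  (0,5): δ = 31.45°  ✓
  (0,6): δ = 103.42°  ·
  (0,7): δ = 143.41°  ·
  (1,2): δ = 142.81°  ·
  (1,3): δ = 110.15°  ·
  (1,4): δ = 76.30°  ✓
  (1,5): δ = 18.84°  ✓
  (1,6): δ = 53.13°  ✓
  (1,7): δ = 93.12°  ·
  (2,3): δ = 147.34°  ·
  (2,4): δ = 113.49°  ·
  (2,5): δ = 56.04°  ✓
  (2,6): δ = 15.94°  ✓
  (2,7): δ = 55.92°  ✓
  (3,4): δ = 146.15°  ·
  (3,5): δ = 88.69°  ·
  (3,6): δ = 16.72°  ✓
  (3,7): δ = 23.26°  ✓
  (4,5): δ = 122.55°  ·
  (4,6): δ = 50.57°  ✓
  (4,7): δ = 10.59°  ✓
  (5,6): δ = 108.03°  ·
  (5,7): δ = 68.04°  ✓
  (6,7): δ = 140.01°  ·
antipodal pairs: 14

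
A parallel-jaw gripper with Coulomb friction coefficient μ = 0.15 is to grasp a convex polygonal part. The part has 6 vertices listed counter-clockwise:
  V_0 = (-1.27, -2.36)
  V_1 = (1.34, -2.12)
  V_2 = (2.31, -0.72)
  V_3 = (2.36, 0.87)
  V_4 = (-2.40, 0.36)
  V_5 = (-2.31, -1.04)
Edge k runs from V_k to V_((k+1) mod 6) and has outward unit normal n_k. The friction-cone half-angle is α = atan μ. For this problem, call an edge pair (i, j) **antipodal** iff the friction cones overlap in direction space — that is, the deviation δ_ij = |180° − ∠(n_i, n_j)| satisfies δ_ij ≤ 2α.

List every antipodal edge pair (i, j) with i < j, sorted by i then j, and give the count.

α = atan 0.15 = 8.53°;  2α = 17.06°
n_0 = (+0.0916, -0.9958)
n_1 = (+0.8220, -0.5695)
n_2 = (+0.9995, -0.0314)
n_3 = (-0.1065, +0.9943)
n_4 = (-0.9979, -0.0642)
n_5 = (-0.7855, -0.6189)
  (0,1): δ = 129.97°  ·
  (0,2): δ = 97.05°  ·
  (0,3): δ = 0.86°  ✓
  (0,4): δ = 88.42°  ·
  (0,5): δ = 122.98°  ·
  (1,2): δ = 147.08°  ·
  (1,3): δ = 49.17°  ·
  (1,4): δ = 38.39°  ·
  (1,5): δ = 72.95°  ·
  (2,3): δ = 82.08°  ·
  (2,4): δ = 5.48°  ✓
  (2,5): δ = 40.03°  ·
  (3,4): δ = 92.44°  ·
  (3,5): δ = 57.88°  ·
  (4,5): δ = 145.44°  ·
antipodal pairs: 2

count = 2; pairs: (0,3), (2,4)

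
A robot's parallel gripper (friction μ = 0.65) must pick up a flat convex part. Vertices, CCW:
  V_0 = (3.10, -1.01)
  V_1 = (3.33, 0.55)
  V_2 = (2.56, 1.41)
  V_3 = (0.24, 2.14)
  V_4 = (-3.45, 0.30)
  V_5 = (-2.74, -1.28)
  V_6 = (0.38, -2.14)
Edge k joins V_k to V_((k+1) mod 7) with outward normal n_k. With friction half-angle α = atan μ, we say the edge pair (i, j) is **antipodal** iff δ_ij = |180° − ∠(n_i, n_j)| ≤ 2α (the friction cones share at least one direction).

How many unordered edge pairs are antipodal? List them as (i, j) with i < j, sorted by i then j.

α = atan 0.65 = 33.02°;  2α = 66.05°
n_0 = (+0.9893, -0.1459)
n_1 = (+0.7450, +0.6670)
n_2 = (+0.3001, +0.9539)
n_3 = (-0.4462, +0.8949)
n_4 = (-0.9121, -0.4099)
n_5 = (-0.2657, -0.9640)
n_6 = (+0.3837, -0.9235)
  (0,1): δ = 129.77°  ·
  (0,2): δ = 99.08°  ·
  (0,3): δ = 55.11°  ✓
  (0,4): δ = 32.58°  ✓
  (0,5): δ = 82.98°  ·
  (0,6): δ = 120.95°  ·
  (1,2): δ = 149.31°  ·
  (1,3): δ = 105.34°  ·
  (1,4): δ = 17.64°  ✓
  (1,5): δ = 32.75°  ✓
  (1,6): δ = 70.72°  ·
  (2,3): δ = 136.03°  ·
  (2,4): δ = 48.34°  ✓
  (2,5): δ = 2.06°  ✓
  (2,6): δ = 40.03°  ✓
  (3,4): δ = 92.31°  ·
  (3,5): δ = 41.91°  ✓
  (3,6): δ = 3.94°  ✓
  (4,5): δ = 129.61°  ·
  (4,6): δ = 91.64°  ·
  (5,6): δ = 142.03°  ·
antipodal pairs: 9

count = 9; pairs: (0,3), (0,4), (1,4), (1,5), (2,4), (2,5), (2,6), (3,5), (3,6)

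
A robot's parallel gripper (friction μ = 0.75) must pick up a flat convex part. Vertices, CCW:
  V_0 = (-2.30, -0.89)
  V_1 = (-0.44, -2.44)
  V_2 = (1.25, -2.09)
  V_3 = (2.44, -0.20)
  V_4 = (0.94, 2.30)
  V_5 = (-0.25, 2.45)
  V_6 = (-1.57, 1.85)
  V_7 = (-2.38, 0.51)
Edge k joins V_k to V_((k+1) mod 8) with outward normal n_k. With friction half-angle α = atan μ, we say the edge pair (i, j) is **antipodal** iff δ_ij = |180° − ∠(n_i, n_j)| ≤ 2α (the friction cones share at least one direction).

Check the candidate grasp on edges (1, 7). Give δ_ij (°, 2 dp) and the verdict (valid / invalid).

δ = 81.57°, invalid

α = atan 0.75 = 36.87°;  2α = 73.74°
edge 1: e_1 = (+1.69, +0.35);  n_1 = (+0.2028, -0.9792)
edge 7: e_7 = (+0.08, -1.40);  n_7 = (-0.9984, -0.0570)
∠(n_1, n_7) = 98.43°
δ = |180° − 98.43°| = 81.57°
81.57° > 2α = 73.74°  →  invalid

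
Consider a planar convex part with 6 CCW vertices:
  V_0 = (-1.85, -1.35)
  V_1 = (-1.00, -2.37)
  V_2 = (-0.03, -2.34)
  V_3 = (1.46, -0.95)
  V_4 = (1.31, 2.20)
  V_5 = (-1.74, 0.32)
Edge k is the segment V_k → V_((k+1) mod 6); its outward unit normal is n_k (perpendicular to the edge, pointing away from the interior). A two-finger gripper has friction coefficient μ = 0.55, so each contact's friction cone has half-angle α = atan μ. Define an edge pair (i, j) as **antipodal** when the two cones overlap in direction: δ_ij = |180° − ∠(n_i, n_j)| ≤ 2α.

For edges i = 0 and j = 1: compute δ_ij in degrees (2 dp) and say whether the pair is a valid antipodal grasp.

α = atan 0.55 = 28.81°;  2α = 57.62°
edge 0: e_0 = (+0.85, -1.02);  n_0 = (-0.7682, -0.6402)
edge 1: e_1 = (+0.97, +0.03);  n_1 = (+0.0309, -0.9995)
∠(n_0, n_1) = 51.97°
δ = |180° − 51.97°| = 128.03°
128.03° > 2α = 57.62°  →  invalid

δ = 128.03°, invalid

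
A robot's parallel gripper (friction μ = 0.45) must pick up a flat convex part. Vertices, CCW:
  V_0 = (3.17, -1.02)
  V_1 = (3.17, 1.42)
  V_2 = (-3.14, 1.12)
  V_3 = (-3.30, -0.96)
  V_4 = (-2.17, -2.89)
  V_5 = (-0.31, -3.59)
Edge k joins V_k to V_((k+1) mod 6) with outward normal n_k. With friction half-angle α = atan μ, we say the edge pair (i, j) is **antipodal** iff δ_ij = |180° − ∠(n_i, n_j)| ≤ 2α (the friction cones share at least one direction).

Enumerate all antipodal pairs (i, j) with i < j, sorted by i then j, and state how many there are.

α = atan 0.45 = 24.23°;  2α = 48.46°
n_0 = (+1.0000, -0.0000)
n_1 = (-0.0475, +0.9989)
n_2 = (-0.9971, +0.0767)
n_3 = (-0.8630, -0.5053)
n_4 = (-0.3522, -0.9359)
n_5 = (+0.5941, -0.8044)
  (0,1): δ = 87.28°  ·
  (0,2): δ = 4.40°  ✓
  (0,3): δ = 30.35°  ✓
  (0,4): δ = 69.38°  ·
  (0,5): δ = 126.45°  ·
  (1,2): δ = 97.12°  ·
  (1,3): δ = 62.37°  ·
  (1,4): δ = 23.35°  ✓
  (1,5): δ = 33.72°  ✓
  (2,3): δ = 145.25°  ·
  (2,4): δ = 106.22°  ·
  (2,5): δ = 49.16°  ·
  (3,4): δ = 140.97°  ·
  (3,5): δ = 83.90°  ·
  (4,5): δ = 122.93°  ·
antipodal pairs: 4

count = 4; pairs: (0,2), (0,3), (1,4), (1,5)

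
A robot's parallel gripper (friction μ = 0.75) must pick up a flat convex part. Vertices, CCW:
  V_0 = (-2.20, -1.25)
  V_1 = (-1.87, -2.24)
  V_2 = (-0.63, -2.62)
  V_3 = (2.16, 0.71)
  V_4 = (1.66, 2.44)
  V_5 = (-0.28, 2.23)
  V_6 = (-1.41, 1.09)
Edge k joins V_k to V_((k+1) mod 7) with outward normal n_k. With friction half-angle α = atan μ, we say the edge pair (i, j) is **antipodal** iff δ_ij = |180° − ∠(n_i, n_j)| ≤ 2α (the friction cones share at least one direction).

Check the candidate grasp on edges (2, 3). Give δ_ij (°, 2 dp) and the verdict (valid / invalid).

δ = 123.92°, invalid

α = atan 0.75 = 36.87°;  2α = 73.74°
edge 2: e_2 = (+2.79, +3.33);  n_2 = (+0.7665, -0.6422)
edge 3: e_3 = (-0.50, +1.73);  n_3 = (+0.9607, +0.2777)
∠(n_2, n_3) = 56.08°
δ = |180° − 56.08°| = 123.92°
123.92° > 2α = 73.74°  →  invalid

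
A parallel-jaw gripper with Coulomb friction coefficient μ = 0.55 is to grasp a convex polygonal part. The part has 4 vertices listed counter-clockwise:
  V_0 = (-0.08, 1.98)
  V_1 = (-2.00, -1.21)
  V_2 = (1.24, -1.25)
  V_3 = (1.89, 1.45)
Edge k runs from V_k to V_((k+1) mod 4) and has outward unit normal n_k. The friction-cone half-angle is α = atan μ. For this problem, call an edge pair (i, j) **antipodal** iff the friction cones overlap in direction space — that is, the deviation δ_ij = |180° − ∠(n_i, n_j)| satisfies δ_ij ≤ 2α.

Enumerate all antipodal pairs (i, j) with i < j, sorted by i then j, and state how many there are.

count = 2; pairs: (0,2), (1,3)

α = atan 0.55 = 28.81°;  2α = 57.62°
n_0 = (-0.8568, +0.5157)
n_1 = (-0.0123, -0.9999)
n_2 = (+0.9722, -0.2341)
n_3 = (+0.2598, +0.9657)
  (0,1): δ = 59.66°  ·
  (0,2): δ = 17.51°  ✓
  (0,3): δ = 105.98°  ·
  (1,2): δ = 102.83°  ·
  (1,3): δ = 14.35°  ✓
  (2,3): δ = 91.52°  ·
antipodal pairs: 2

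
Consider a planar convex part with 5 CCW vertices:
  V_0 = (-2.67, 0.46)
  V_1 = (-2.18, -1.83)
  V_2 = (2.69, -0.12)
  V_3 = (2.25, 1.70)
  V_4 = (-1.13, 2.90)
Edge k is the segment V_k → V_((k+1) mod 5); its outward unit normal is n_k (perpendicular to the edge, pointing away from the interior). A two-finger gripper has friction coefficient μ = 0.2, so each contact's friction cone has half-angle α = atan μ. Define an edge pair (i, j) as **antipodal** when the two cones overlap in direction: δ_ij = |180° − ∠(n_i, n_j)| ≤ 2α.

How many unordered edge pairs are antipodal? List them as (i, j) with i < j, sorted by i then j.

α = atan 0.2 = 11.31°;  2α = 22.62°
n_0 = (-0.9779, -0.2092)
n_1 = (+0.3313, -0.9435)
n_2 = (+0.9720, +0.2350)
n_3 = (+0.3346, +0.9424)
n_4 = (-0.8457, +0.5337)
  (0,1): δ = 82.73°  ·
  (0,2): δ = 1.51°  ✓
  (0,3): δ = 58.38°  ·
  (0,4): δ = 135.66°  ·
  (1,2): δ = 95.76°  ·
  (1,3): δ = 38.89°  ·
  (1,4): δ = 38.39°  ·
  (2,3): δ = 123.14°  ·
  (2,4): δ = 45.85°  ·
  (3,4): δ = 102.71°  ·
antipodal pairs: 1

count = 1; pairs: (0,2)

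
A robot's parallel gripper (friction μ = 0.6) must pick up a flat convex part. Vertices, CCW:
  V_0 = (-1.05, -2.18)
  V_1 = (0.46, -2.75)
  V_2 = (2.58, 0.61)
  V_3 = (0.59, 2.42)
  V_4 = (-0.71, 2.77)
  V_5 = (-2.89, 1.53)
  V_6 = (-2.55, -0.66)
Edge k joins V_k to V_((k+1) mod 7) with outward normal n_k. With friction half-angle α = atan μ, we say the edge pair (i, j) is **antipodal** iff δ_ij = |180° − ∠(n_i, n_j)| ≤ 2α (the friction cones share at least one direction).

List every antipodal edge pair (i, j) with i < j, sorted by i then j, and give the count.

count = 8; pairs: (0,2), (0,3), (0,4), (1,4), (1,5), (2,5), (2,6), (3,6)

α = atan 0.6 = 30.96°;  2α = 61.93°
n_0 = (-0.3532, -0.9356)
n_1 = (+0.8457, -0.5336)
n_2 = (+0.6729, +0.7398)
n_3 = (+0.2600, +0.9656)
n_4 = (-0.4944, +0.8692)
n_5 = (-0.9882, -0.1534)
n_6 = (-0.7118, -0.7024)
  (0,1): δ = 101.57°  ·
  (0,2): δ = 21.61°  ✓
  (0,3): δ = 5.61°  ✓
  (0,4): δ = 50.31°  ✓
  (0,5): δ = 119.51°  ·
  (0,6): δ = 155.30°  ·
  (1,2): δ = 100.04°  ·
  (1,3): δ = 72.82°  ·
  (1,4): δ = 28.12°  ✓
  (1,5): δ = 41.07°  ✓
  (1,6): δ = 76.87°  ·
  (2,3): δ = 152.78°  ·
  (2,4): δ = 108.08°  ·
  (2,5): δ = 38.89°  ✓
  (2,6): δ = 3.09°  ✓
  (3,4): δ = 135.30°  ·
  (3,5): δ = 66.11°  ·
  (3,6): δ = 30.31°  ✓
  (4,5): δ = 110.81°  ·
  (4,6): δ = 75.01°  ·
  (5,6): δ = 144.20°  ·
antipodal pairs: 8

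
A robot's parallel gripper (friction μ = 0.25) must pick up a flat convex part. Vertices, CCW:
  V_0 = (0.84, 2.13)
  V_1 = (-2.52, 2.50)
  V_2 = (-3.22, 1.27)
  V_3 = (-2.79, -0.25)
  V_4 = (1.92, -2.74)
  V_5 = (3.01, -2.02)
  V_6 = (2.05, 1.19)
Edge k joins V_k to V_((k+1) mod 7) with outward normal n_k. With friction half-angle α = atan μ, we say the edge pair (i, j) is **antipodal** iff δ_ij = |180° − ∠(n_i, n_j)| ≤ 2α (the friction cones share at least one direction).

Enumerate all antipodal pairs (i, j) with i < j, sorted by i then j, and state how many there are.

count = 4; pairs: (0,3), (1,4), (2,5), (3,6)

α = atan 0.25 = 14.04°;  2α = 28.07°
n_0 = (+0.1095, +0.9940)
n_1 = (-0.8691, +0.4946)
n_2 = (-0.9622, -0.2722)
n_3 = (-0.4674, -0.8841)
n_4 = (+0.5512, -0.8344)
n_5 = (+0.9581, +0.2865)
n_6 = (+0.6135, +0.7897)
  (0,1): δ = 113.36°  ·
  (0,2): δ = 67.92°  ·
  (0,3): δ = 21.58°  ✓
  (0,4): δ = 39.73°  ·
  (0,5): δ = 112.93°  ·
  (0,6): δ = 148.44°  ·
  (1,2): δ = 134.56°  ·
  (1,3): δ = 88.22°  ·
  (1,4): δ = 26.91°  ✓
  (1,5): δ = 46.29°  ·
  (1,6): δ = 81.80°  ·
  (2,3): δ = 133.66°  ·
  (2,4): δ = 72.35°  ·
  (2,5): δ = 0.85°  ✓
  (2,6): δ = 36.36°  ·
  (3,4): δ = 118.69°  ·
  (3,5): δ = 45.49°  ·
  (3,6): δ = 9.98°  ✓
  (4,5): δ = 106.80°  ·
  (4,6): δ = 71.29°  ·
  (5,6): δ = 144.49°  ·
antipodal pairs: 4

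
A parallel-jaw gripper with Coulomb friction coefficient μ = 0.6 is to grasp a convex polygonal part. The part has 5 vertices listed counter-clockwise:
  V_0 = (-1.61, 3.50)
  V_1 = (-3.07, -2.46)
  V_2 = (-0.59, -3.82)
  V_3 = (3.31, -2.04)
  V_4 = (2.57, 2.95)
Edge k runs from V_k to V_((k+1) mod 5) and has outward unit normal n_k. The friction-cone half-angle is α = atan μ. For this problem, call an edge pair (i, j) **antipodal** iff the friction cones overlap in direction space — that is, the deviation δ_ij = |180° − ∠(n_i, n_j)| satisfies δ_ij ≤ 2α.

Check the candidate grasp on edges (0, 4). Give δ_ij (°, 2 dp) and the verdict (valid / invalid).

δ = 96.27°, invalid

α = atan 0.6 = 30.96°;  2α = 61.93°
edge 0: e_0 = (-1.46, -5.96);  n_0 = (-0.9713, +0.2379)
edge 4: e_4 = (-4.18, +0.55);  n_4 = (+0.1305, +0.9915)
∠(n_0, n_4) = 83.73°
δ = |180° − 83.73°| = 96.27°
96.27° > 2α = 61.93°  →  invalid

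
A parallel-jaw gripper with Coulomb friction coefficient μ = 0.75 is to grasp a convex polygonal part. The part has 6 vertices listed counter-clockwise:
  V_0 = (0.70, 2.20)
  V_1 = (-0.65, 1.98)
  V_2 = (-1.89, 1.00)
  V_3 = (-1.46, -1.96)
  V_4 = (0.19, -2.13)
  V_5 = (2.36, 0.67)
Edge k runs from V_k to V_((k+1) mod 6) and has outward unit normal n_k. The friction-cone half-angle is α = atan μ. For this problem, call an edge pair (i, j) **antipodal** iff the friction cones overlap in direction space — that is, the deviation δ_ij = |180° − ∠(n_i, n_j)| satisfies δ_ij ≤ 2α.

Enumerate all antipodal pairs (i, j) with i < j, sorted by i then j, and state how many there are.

count = 7; pairs: (0,3), (0,4), (1,3), (1,4), (2,4), (2,5), (3,5)

α = atan 0.75 = 36.87°;  2α = 73.74°
n_0 = (-0.1608, +0.9870)
n_1 = (-0.6201, +0.7846)
n_2 = (-0.9896, -0.1438)
n_3 = (-0.1025, -0.9947)
n_4 = (+0.7904, -0.6126)
n_5 = (+0.6777, +0.7353)
  (0,1): δ = 150.94°  ·
  (0,2): δ = 90.99°  ·
  (0,3): δ = 15.14°  ✓
  (0,4): δ = 42.97°  ✓
  (0,5): δ = 128.08°  ·
  (1,2): δ = 120.05°  ·
  (1,3): δ = 44.20°  ✓
  (1,4): δ = 13.90°  ✓
  (1,5): δ = 99.01°  ·
  (2,3): δ = 104.15°  ·
  (2,4): δ = 46.04°  ✓
  (2,5): δ = 39.07°  ✓
  (3,4): δ = 121.89°  ·
  (3,5): δ = 36.78°  ✓
  (4,5): δ = 94.89°  ·
antipodal pairs: 7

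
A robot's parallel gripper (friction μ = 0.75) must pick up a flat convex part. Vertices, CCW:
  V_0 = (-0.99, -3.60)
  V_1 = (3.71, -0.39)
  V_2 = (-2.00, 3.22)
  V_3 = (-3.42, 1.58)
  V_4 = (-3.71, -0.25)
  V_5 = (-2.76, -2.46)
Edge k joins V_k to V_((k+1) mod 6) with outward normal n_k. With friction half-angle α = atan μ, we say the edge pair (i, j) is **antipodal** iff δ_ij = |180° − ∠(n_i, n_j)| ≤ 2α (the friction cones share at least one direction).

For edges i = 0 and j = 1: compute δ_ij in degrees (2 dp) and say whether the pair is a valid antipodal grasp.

δ = 66.63°, valid

α = atan 0.75 = 36.87°;  2α = 73.74°
edge 0: e_0 = (+4.70, +3.21);  n_0 = (+0.5640, -0.8258)
edge 1: e_1 = (-5.71, +3.61);  n_1 = (+0.5344, +0.8452)
∠(n_0, n_1) = 113.37°
δ = |180° − 113.37°| = 66.63°
66.63° ≤ 2α = 73.74°  →  valid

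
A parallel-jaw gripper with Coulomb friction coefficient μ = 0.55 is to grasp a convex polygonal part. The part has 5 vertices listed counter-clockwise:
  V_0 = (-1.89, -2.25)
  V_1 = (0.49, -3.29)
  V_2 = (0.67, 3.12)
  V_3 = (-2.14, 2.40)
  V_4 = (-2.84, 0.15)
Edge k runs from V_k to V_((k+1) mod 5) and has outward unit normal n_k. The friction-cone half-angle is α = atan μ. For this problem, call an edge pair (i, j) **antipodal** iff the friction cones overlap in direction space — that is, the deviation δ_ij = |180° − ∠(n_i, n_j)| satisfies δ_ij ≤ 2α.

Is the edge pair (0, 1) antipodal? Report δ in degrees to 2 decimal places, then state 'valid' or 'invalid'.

α = atan 0.55 = 28.81°;  2α = 57.62°
edge 0: e_0 = (+2.38, -1.04);  n_0 = (-0.4004, -0.9163)
edge 1: e_1 = (+0.18, +6.41);  n_1 = (+0.9996, -0.0281)
∠(n_0, n_1) = 112.00°
δ = |180° − 112.00°| = 68.00°
68.00° > 2α = 57.62°  →  invalid

δ = 68.00°, invalid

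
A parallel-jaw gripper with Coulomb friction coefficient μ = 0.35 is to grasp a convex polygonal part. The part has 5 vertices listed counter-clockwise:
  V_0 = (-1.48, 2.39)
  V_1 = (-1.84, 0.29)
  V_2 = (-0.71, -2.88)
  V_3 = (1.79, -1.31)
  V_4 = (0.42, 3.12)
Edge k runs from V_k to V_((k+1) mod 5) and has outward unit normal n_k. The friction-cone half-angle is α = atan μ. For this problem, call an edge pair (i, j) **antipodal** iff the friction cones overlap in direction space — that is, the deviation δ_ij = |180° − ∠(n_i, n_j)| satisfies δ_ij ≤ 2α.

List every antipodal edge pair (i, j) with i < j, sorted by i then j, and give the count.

count = 3; pairs: (0,3), (1,3), (2,4)

α = atan 0.35 = 19.29°;  2α = 38.58°
n_0 = (-0.9856, +0.1690)
n_1 = (-0.9419, -0.3358)
n_2 = (+0.5318, -0.8469)
n_3 = (+0.9554, +0.2954)
n_4 = (-0.3586, +0.9335)
  (0,1): δ = 150.65°  ·
  (0,2): δ = 48.14°  ·
  (0,3): δ = 26.91°  ✓
  (0,4): δ = 120.74°  ·
  (1,2): δ = 77.49°  ·
  (1,3): δ = 2.43°  ✓
  (1,4): δ = 91.40°  ·
  (2,3): δ = 104.94°  ·
  (2,4): δ = 11.11°  ✓
  (3,4): δ = 86.17°  ·
antipodal pairs: 3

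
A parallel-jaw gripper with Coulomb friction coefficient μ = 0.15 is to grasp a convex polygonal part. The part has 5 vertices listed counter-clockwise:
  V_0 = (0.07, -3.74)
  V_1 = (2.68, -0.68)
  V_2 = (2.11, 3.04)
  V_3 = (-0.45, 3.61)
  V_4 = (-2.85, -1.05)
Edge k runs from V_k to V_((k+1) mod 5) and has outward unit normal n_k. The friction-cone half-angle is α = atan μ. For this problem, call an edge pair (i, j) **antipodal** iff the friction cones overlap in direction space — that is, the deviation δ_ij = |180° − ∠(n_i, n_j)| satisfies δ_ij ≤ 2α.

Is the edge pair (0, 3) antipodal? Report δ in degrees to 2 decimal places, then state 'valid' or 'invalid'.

δ = 13.21°, valid

α = atan 0.15 = 8.53°;  2α = 17.06°
edge 0: e_0 = (+2.61, +3.06);  n_0 = (+0.7608, -0.6489)
edge 3: e_3 = (-2.40, -4.66);  n_3 = (-0.8890, +0.4579)
∠(n_0, n_3) = 166.79°
δ = |180° − 166.79°| = 13.21°
13.21° ≤ 2α = 17.06°  →  valid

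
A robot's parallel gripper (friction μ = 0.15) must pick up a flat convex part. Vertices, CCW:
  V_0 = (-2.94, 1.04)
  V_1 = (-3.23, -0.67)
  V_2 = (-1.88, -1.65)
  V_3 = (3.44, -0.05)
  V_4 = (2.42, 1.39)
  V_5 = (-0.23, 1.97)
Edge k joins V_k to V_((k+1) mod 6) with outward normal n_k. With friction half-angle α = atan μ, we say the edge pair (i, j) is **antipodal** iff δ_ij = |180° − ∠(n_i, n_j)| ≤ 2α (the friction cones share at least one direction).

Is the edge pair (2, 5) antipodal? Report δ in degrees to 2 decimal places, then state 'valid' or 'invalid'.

α = atan 0.15 = 8.53°;  2α = 17.06°
edge 2: e_2 = (+5.32, +1.60);  n_2 = (+0.2880, -0.9576)
edge 5: e_5 = (-2.71, -0.93);  n_5 = (-0.3246, +0.9459)
∠(n_2, n_5) = 177.80°
δ = |180° − 177.80°| = 2.20°
2.20° ≤ 2α = 17.06°  →  valid

δ = 2.20°, valid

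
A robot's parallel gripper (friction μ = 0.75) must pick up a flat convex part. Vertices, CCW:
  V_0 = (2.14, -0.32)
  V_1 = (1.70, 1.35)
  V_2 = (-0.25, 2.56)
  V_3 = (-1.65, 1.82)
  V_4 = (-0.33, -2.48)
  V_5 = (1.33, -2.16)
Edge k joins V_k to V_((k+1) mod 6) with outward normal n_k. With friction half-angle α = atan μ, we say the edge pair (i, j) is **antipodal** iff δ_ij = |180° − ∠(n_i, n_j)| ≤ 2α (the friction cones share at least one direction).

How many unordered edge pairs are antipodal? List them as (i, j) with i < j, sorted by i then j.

α = atan 0.75 = 36.87°;  2α = 73.74°
n_0 = (+0.9670, +0.2548)
n_1 = (+0.5273, +0.8497)
n_2 = (-0.4673, +0.8841)
n_3 = (-0.9560, -0.2935)
n_4 = (+0.1893, -0.9819)
n_5 = (+0.9152, -0.4029)
  (0,1): δ = 136.58°  ·
  (0,2): δ = 76.90°  ·
  (0,3): δ = 2.30°  ✓
  (0,4): δ = 86.15°  ·
  (0,5): δ = 141.48°  ·
  (1,2): δ = 120.32°  ·
  (1,3): δ = 41.11°  ✓
  (1,4): δ = 42.73°  ✓
  (1,5): δ = 98.06°  ·
  (2,3): δ = 100.79°  ·
  (2,4): δ = 16.95°  ✓
  (2,5): δ = 38.38°  ✓
  (3,4): δ = 96.15°  ·
  (3,5): δ = 40.83°  ✓
  (4,5): δ = 124.67°  ·
antipodal pairs: 6

count = 6; pairs: (0,3), (1,3), (1,4), (2,4), (2,5), (3,5)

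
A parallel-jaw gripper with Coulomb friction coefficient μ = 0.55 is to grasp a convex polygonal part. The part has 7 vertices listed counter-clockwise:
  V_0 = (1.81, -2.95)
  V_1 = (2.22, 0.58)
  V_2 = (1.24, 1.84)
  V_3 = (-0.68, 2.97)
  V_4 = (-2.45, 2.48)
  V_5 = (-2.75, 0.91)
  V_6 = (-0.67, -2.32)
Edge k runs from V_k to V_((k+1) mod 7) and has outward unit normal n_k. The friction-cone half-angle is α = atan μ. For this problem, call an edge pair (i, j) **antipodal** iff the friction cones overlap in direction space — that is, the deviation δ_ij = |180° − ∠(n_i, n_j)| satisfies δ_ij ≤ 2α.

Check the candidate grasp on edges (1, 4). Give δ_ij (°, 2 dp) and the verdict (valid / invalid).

α = atan 0.55 = 28.81°;  2α = 57.62°
edge 1: e_1 = (-0.98, +1.26);  n_1 = (+0.7894, +0.6139)
edge 4: e_4 = (-0.30, -1.57);  n_4 = (-0.9822, +0.1877)
∠(n_1, n_4) = 131.31°
δ = |180° − 131.31°| = 48.69°
48.69° ≤ 2α = 57.62°  →  valid

δ = 48.69°, valid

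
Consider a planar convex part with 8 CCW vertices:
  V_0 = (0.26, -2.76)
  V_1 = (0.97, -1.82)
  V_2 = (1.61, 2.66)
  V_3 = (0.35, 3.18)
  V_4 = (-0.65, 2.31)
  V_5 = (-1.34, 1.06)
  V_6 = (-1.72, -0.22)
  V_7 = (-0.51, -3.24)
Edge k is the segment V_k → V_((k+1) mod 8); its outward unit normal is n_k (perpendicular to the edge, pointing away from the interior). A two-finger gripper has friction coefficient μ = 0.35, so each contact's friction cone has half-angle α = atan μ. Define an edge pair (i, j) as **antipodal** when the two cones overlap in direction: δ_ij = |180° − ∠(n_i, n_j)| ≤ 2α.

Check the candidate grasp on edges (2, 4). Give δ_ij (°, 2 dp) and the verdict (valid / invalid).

α = atan 0.35 = 19.29°;  2α = 38.58°
edge 2: e_2 = (-1.26, +0.52);  n_2 = (+0.3815, +0.9244)
edge 4: e_4 = (-0.69, -1.25);  n_4 = (-0.8755, +0.4833)
∠(n_2, n_4) = 83.53°
δ = |180° − 83.53°| = 96.47°
96.47° > 2α = 38.58°  →  invalid

δ = 96.47°, invalid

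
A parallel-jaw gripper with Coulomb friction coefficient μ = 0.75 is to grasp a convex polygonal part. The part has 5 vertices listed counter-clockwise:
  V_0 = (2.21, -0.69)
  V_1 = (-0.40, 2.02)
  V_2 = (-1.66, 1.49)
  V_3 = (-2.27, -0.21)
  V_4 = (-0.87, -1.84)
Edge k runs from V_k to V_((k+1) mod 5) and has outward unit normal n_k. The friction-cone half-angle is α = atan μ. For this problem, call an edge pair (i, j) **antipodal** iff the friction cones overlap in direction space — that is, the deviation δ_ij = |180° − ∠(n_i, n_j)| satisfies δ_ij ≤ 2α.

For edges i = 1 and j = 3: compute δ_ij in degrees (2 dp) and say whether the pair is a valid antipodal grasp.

α = atan 0.75 = 36.87°;  2α = 73.74°
edge 1: e_1 = (-1.26, -0.53);  n_1 = (-0.3877, +0.9218)
edge 3: e_3 = (+1.40, -1.63);  n_3 = (-0.7586, -0.6516)
∠(n_1, n_3) = 107.85°
δ = |180° − 107.85°| = 72.15°
72.15° ≤ 2α = 73.74°  →  valid

δ = 72.15°, valid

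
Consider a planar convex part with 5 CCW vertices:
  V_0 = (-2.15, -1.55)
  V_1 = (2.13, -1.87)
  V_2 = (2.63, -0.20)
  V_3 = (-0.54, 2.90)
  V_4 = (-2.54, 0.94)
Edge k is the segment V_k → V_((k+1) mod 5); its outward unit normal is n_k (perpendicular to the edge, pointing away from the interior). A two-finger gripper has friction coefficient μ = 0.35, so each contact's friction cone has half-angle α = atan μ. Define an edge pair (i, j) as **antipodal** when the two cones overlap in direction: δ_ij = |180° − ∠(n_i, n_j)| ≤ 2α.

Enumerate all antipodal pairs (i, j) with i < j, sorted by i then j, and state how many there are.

α = atan 0.35 = 19.29°;  2α = 38.58°
n_0 = (-0.0746, -0.9972)
n_1 = (+0.9580, -0.2868)
n_2 = (+0.6992, +0.7150)
n_3 = (-0.6999, +0.7142)
n_4 = (-0.9880, -0.1547)
  (0,1): δ = 102.39°  ·
  (0,2): δ = 40.08°  ·
  (0,3): δ = 48.70°  ·
  (0,4): δ = 103.18°  ·
  (1,2): δ = 117.69°  ·
  (1,3): δ = 28.91°  ✓
  (1,4): δ = 25.57°  ✓
  (2,3): δ = 91.22°  ·
  (2,4): δ = 36.74°  ✓
  (3,4): δ = 125.52°  ·
antipodal pairs: 3

count = 3; pairs: (1,3), (1,4), (2,4)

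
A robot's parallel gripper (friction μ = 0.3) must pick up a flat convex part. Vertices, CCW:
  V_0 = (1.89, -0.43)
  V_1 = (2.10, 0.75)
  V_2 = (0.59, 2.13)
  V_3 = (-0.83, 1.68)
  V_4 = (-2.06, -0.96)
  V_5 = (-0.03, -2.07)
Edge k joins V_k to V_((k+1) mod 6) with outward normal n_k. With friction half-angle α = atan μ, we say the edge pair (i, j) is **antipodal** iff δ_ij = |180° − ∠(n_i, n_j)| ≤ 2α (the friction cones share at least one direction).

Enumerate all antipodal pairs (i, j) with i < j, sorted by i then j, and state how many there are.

count = 4; pairs: (0,3), (1,4), (2,5), (3,5)

α = atan 0.3 = 16.70°;  2α = 33.40°
n_0 = (+0.9845, -0.1752)
n_1 = (+0.6746, +0.7382)
n_2 = (-0.3021, +0.9533)
n_3 = (-0.9064, +0.4223)
n_4 = (-0.4798, -0.8774)
n_5 = (+0.6495, -0.7604)
  (0,1): δ = 122.33°  ·
  (0,2): δ = 62.33°  ·
  (0,3): δ = 14.89°  ✓
  (0,4): δ = 71.42°  ·
  (0,5): δ = 140.59°  ·
  (1,2): δ = 119.99°  ·
  (1,3): δ = 72.56°  ·
  (1,4): δ = 13.75°  ✓
  (1,5): δ = 82.93°  ·
  (2,3): δ = 132.56°  ·
  (2,4): δ = 46.25°  ·
  (2,5): δ = 22.92°  ✓
  (3,4): δ = 93.69°  ·
  (3,5): δ = 24.52°  ✓
  (4,5): δ = 110.83°  ·
antipodal pairs: 4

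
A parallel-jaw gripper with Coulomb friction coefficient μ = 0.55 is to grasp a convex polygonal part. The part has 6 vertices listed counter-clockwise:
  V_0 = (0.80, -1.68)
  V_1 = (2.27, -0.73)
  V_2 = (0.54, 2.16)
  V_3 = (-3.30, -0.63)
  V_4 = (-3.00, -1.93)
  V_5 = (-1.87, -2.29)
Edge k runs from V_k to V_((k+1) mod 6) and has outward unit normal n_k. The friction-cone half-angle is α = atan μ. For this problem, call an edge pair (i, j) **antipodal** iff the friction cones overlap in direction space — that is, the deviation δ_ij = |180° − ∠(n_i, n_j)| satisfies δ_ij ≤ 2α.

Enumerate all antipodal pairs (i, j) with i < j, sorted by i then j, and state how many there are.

α = atan 0.55 = 28.81°;  2α = 57.62°
n_0 = (+0.5428, -0.8399)
n_1 = (+0.8580, +0.5136)
n_2 = (-0.5878, +0.8090)
n_3 = (-0.9744, -0.2249)
n_4 = (-0.3036, -0.9528)
n_5 = (+0.2227, -0.9749)
  (0,1): δ = 91.97°  ·
  (0,2): δ = 3.13°  ✓
  (0,3): δ = 70.12°  ·
  (0,4): δ = 129.46°  ·
  (0,5): δ = 160.00°  ·
  (1,2): δ = 84.90°  ·
  (1,3): δ = 17.91°  ✓
  (1,4): δ = 41.42°  ✓
  (1,5): δ = 71.96°  ·
  (2,3): δ = 113.01°  ·
  (2,4): δ = 53.67°  ✓
  (2,5): δ = 23.13°  ✓
  (3,4): δ = 120.67°  ·
  (3,5): δ = 90.13°  ·
  (4,5): δ = 149.46°  ·
antipodal pairs: 5

count = 5; pairs: (0,2), (1,3), (1,4), (2,4), (2,5)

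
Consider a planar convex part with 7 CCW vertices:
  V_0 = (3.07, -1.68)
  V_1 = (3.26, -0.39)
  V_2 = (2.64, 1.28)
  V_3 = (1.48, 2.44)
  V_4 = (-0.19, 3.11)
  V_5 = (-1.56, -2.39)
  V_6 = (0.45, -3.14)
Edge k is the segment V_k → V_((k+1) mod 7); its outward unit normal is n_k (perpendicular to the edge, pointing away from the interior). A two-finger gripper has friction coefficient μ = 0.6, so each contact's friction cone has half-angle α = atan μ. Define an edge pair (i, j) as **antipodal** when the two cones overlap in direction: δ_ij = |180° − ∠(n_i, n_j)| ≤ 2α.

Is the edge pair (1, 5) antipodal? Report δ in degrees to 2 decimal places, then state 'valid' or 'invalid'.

α = atan 0.6 = 30.96°;  2α = 61.93°
edge 1: e_1 = (-0.62, +1.67);  n_1 = (+0.9375, +0.3480)
edge 5: e_5 = (+2.01, -0.75);  n_5 = (-0.3496, -0.9369)
∠(n_1, n_5) = 130.83°
δ = |180° − 130.83°| = 49.17°
49.17° ≤ 2α = 61.93°  →  valid

δ = 49.17°, valid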